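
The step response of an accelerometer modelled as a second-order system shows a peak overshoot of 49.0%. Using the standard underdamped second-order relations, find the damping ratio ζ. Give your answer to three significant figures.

ζ = −ln(OS)/√(π² + (ln OS)²). With OS = 0.490, ln OS = −0.7133 and ζ = 0.7133/3.222 = 0.221.

ζ ≈ 0.221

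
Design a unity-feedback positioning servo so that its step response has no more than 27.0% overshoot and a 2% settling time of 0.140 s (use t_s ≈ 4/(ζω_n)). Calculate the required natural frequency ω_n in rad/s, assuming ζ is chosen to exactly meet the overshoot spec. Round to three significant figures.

ω_n ≈ 74.3 rad/s

Inverting the overshoot relation: ζ = |ln 0.270|/√(π² + ln²0.270) = 0.385.
From t_s ≈ 4/(ζω_n): ω_n = 4/(ζ·t_s) = 4/(0.385·0.140) = 74.3 rad/s.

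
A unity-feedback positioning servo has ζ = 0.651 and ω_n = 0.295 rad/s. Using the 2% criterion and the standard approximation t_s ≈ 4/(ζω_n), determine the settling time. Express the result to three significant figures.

t_s ≈ 4/(ζω_n) = 4/(0.651 × 0.295) = 20.8 s.

t_s ≈ 20.8 s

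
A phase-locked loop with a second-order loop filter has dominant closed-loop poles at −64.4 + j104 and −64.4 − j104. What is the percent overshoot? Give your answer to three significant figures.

%OS ≈ 14.3%

With σ = 64.4, ω_d = 104: ω_n = √(σ²+ω_d²) = 122 rad/s, ζ = σ/ω_n = 0.526.
Overshoot: exp(−π·0.526/√(1−0.526²)) = 0.143, i.e. 14.3%.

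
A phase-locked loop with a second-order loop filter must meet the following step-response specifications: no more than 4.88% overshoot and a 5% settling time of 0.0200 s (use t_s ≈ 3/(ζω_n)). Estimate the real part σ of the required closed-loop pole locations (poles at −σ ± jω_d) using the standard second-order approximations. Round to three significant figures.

σ ≈ 150

The settling-time spec alone fixes σ = ζω_n = 3/t_s = 3/0.0200 = 150.
(Overshoot then fixes ζ = 0.693 and hence ω_d = σ·√(1−ζ²)/ζ = 156 rad/s.)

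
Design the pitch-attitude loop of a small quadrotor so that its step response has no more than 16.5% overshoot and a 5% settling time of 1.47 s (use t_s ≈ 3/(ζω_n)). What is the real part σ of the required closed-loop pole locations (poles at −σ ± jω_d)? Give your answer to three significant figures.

The settling-time spec alone fixes σ = ζω_n = 3/t_s = 3/1.47 = 2.04.
(Overshoot then fixes ζ = 0.498 and hence ω_d = σ·√(1−ζ²)/ζ = 3.56 rad/s.)

σ ≈ 2.04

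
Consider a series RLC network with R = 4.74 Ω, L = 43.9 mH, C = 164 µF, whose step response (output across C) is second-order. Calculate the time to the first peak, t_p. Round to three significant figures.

t_p ≈ 0.00852 s

For a series RLC circuit (capacitor voltage as output), ω_n = 1/√(LC) = 1/√(43.9 mH · 164 µF) = 373 rad/s.
ζ = (R/2)·√(C/L) = (4.74/2)·√(164 µF/43.9 mH) = 0.145.
ω_d = 373·√(1 − 0.145²) = 369 rad/s. t_p = π/ω_d = 0.00852 s.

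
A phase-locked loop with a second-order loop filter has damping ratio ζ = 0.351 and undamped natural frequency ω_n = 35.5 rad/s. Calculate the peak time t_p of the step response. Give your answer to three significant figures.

The damped frequency is ω_d = ω_n√(1−ζ²) = 35.5·√(1−0.123) = 33.2 rad/s.
Peak time t_p = π/ω_d = π/33.2 = 0.0945 s.

t_p ≈ 0.0945 s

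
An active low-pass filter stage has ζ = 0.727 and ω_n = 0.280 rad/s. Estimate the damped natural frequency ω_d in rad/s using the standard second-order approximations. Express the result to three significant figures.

ω_d ≈ 0.192 rad/s

ω_d = ω_n√(1−ζ²) = 0.280·√0.471 = 0.192 rad/s.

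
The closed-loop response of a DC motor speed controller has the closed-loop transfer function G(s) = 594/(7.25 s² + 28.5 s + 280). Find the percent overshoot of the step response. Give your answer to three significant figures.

Dividing through by 7.25: denominator becomes s² + 3.931 s + 38.62.
So ω_n = √38.62 = 6.21 rad/s and ζ = 3.931/(2·6.21) = 0.316.
%OS = 100 e^{−πζ/√(1−ζ²)} with ζ = 0.316 gives 35.1%.

%OS ≈ 35.1%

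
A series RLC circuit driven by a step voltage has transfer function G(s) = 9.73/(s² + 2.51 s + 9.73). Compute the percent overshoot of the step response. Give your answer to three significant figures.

ω_n = √9.73 = 3.12 rad/s; ζ = 2.51/(2·3.12) = 0.402.
Overshoot: exp(−π·0.402/√(1−0.402²)) = 0.251, i.e. 25.1%.

%OS ≈ 25.1%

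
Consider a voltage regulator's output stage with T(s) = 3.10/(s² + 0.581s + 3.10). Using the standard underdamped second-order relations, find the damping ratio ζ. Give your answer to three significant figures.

ω_n = √3.10 = 1.76 rad/s; ζ = 0.581/(2·1.76) = 0.165.

ζ ≈ 0.165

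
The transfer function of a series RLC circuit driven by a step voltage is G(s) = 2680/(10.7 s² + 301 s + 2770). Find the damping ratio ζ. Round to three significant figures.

Dividing through by 10.7: denominator becomes s² + 28.13 s + 258.9.
So ω_n = √258.9 = 16.1 rad/s and ζ = 28.13/(2·16.1) = 0.874.

ζ ≈ 0.874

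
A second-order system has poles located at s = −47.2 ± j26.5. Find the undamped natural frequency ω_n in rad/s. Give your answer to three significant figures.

ω_n ≈ 54.1 rad/s

|pole| = ω_n = √(47.2² + 26.5²) = 54.1 rad/s; ζ = cos θ = σ/ω_n = 0.872.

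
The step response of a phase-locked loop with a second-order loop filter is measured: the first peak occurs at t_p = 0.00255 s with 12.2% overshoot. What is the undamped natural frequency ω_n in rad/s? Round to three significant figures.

ω_n ≈ 1480 rad/s

From the overshoot, ζ = −ln(OS)/√(π²+ln²(OS)) = 0.556.
From t_p = π/ω_d, ω_d = π/0.00255 = 1230 rad/s, so ω_n = ω_d/√(1−ζ²) = 1480 rad/s.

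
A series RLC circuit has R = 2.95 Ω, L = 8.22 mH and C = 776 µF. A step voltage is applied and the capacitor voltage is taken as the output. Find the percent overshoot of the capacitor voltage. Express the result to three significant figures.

For a series RLC circuit (capacitor voltage as output), ω_n = 1/√(LC) = 1/√(8.22 mH · 776 µF) = 396 rad/s.
ζ = (R/2)·√(C/L) = (2.95/2)·√(776 µF/8.22 mH) = 0.453.
%OS = 100 e^{−πζ/√(1−ζ²)} with ζ = 0.453 gives 20.2%.

%OS ≈ 20.2%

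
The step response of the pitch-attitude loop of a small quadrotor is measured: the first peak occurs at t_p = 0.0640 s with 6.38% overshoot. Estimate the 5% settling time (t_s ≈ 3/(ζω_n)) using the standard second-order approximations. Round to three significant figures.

t_s ≈ 0.0698 s

The overshoot fixes ζ = −ln(OS)/√(π²+ln²(OS)) = 0.659.
From t_p = π/ω_d, ω_d = π/0.0640 = 49.1 rad/s, so ω_n = ω_d/√(1−ζ²) = 65.3 rad/s.
t_s ≈ 3/(ζω_n) = 3/(0.659·65.3) = 0.0698 s.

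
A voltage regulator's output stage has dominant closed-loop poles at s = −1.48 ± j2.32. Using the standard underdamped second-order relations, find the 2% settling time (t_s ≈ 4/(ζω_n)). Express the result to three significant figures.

t_s ≈ 2.70 s

For poles at −σ ± jω_d, ζω_n = σ = 1.48, so t_s ≈ 4/σ = 2.70 s.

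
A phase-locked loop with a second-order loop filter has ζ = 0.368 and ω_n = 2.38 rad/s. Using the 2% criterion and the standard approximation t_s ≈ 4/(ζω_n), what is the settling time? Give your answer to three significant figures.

t_s ≈ 4.57 s

t_s ≈ 4/(ζω_n) = 4/(0.368 × 2.38) = 4.57 s.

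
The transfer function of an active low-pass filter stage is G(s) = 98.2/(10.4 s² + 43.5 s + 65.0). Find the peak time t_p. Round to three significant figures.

t_p ≈ 2.29 s

Dividing through by 10.4: denominator becomes s² + 4.183 s + 6.250.
So ω_n = √6.250 = 2.50 rad/s and ζ = 4.183/(2·2.50) = 0.837.
The damped frequency ω_d = ω_n√(1−ζ²) = 1.37 rad/s. t_p = π/ω_d = 2.29 s.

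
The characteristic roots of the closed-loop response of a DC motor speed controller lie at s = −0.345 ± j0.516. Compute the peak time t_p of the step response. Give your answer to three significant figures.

t_p = π/ω_d with ω_d = 0.516 (the imaginary part), so t_p = 6.09 s.

t_p ≈ 6.09 s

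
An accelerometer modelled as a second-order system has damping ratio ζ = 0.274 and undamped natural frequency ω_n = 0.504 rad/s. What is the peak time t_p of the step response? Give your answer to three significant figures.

The damped frequency is ω_d = ω_n√(1−ζ²) = 0.504·√(1−0.0751) = 0.485 rad/s.
Peak time t_p = π/ω_d = π/0.485 = 6.48 s.

t_p ≈ 6.48 s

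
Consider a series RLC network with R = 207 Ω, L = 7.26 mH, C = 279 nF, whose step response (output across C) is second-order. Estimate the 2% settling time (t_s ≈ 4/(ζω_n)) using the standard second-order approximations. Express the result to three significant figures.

For a series RLC circuit (capacitor voltage as output), ω_n = 1/√(LC) = 1/√(7.26 mH · 279 nF) = 22200 rad/s.
ζ = (R/2)·√(C/L) = (207/2)·√(279 nF/7.26 mH) = 0.642.
t_s ≈ 4/(ζω_n) = 0.000281 s.

t_s ≈ 0.000281 s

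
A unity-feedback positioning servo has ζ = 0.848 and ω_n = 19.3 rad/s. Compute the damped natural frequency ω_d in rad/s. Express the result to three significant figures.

ω_d = ω_n√(1−ζ²) = 19.3·√0.281 = 10.2 rad/s.

ω_d ≈ 10.2 rad/s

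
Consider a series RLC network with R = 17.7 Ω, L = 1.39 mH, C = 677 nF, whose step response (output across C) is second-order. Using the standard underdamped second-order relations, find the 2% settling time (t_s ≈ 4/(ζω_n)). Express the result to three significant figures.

For a series RLC circuit (capacitor voltage as output), ω_n = 1/√(LC) = 1/√(1.39 mH · 677 nF) = 32600 rad/s.
ζ = (R/2)·√(C/L) = (17.7/2)·√(677 nF/1.39 mH) = 0.195.
t_s ≈ 4/(ζω_n) = 0.000628 s.

t_s ≈ 0.000628 s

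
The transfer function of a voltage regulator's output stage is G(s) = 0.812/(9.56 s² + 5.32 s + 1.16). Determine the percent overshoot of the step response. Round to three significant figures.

Dividing through by 9.56: denominator becomes s² + 0.5565 s + 0.1213.
So ω_n = √0.1213 = 0.348 rad/s and ζ = 0.5565/(2·0.348) = 0.799.
Overshoot: exp(−π·0.799/√(1−0.799²)) = 0.0154, i.e. 1.54%.

%OS ≈ 1.54%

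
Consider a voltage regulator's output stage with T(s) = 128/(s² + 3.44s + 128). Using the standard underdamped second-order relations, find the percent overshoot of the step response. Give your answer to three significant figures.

%OS ≈ 61.7%

Comparing the denominator to s² + 2ζω_n s + ω_n²: ω_n = √128 = 11.3 rad/s, and 2ζω_n = 3.44 so ζ = 3.44/(2·11.3) = 0.152.
%OS = 100·exp(−πζ/√(1−ζ²)) = 61.7%.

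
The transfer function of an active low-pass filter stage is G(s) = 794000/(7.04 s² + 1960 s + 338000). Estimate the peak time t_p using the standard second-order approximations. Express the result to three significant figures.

Dividing through by 7.04: denominator becomes s² + 278.4 s + 48010.
So ω_n = √48010 = 219 rad/s and ζ = 278.4/(2·219) = 0.635.
ω_d = 219·√(1 − 0.635²) = 169 rad/s. t_p = π/ω_d = 0.0186 s.

t_p ≈ 0.0186 s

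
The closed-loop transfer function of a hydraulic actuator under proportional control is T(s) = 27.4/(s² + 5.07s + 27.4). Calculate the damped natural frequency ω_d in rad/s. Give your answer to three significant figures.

ω_n = √27.4 = 5.23 rad/s; ζ = 5.07/(2·5.23) = 0.484.
ω_d = ω_n√(1−ζ²) = 4.58 rad/s.

ω_d ≈ 4.58 rad/s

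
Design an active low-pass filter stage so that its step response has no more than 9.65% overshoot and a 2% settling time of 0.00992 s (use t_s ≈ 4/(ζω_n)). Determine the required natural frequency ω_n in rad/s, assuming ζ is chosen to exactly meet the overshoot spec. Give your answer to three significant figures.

ω_n ≈ 675 rad/s

From %OS = 100·exp(−πζ/√(1−ζ²)), invert to get ζ = −ln(OS)/√(π² + ln²(OS)) with OS = 0.0965.
−ln 0.0965 = 2.338, so ζ = 2.338/√(π² + 5.467) = 0.597.
Then ω_n = 4/(ζ t_s) = 4/(0.597 × 0.00992) = 675 rad/s.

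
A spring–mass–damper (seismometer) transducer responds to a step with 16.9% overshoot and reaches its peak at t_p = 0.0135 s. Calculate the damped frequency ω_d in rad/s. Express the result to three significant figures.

t_p = π/ω_d, so ω_d = π/0.0135 = 233 rad/s.

ω_d ≈ 233 rad/s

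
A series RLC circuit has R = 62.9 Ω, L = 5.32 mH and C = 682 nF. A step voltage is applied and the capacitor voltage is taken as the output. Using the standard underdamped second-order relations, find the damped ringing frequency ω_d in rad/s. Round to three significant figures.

For a series RLC circuit (capacitor voltage as output), ω_n = 1/√(LC) = 1/√(5.32 mH · 682 nF) = 16600 rad/s.
ζ = (R/2)·√(C/L) = (62.9/2)·√(682 nF/5.32 mH) = 0.356.
ω_d = 16600·√(1 − 0.356²) = 15500 rad/s.

ω_d ≈ 15500 rad/s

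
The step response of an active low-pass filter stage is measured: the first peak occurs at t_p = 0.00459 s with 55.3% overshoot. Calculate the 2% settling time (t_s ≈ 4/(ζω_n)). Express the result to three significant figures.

The overshoot fixes ζ = −ln(OS)/√(π²+ln²(OS)) = 0.185.
From t_p = π/ω_d, ω_d = π/0.00459 = 684 rad/s, so ω_n = ω_d/√(1−ζ²) = 697 rad/s.
t_s ≈ 4/(ζω_n) = 4/(0.185·697) = 0.0310 s.

t_s ≈ 0.0310 s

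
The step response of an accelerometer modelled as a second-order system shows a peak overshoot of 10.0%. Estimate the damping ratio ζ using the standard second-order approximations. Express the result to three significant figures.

ζ = −ln(OS)/√(π² + (ln OS)²). With OS = 0.100, ln OS = −2.303 and ζ = 2.303/3.895 = 0.591.

ζ ≈ 0.591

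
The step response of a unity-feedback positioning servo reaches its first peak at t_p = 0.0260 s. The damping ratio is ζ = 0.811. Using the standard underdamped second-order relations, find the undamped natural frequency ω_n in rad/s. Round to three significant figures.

Peak time t_p = π/ω_d, so ω_d = π/t_p = π/0.0260 = 121 rad/s.
ω_n = ω_d/√(1−ζ²) = 121/√0.342 = 207 rad/s.

ω_n ≈ 207 rad/s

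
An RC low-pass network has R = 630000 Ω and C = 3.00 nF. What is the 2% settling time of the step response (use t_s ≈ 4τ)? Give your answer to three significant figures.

t_s ≈ 0.00756 s

τ = RC = 630000 × 3.00 nF = 0.00189 s.
t_s ≈ 4τ = 0.00756 s.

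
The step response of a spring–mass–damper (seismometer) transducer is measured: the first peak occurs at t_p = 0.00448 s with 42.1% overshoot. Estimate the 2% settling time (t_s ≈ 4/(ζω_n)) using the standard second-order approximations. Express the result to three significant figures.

t_s ≈ 0.0207 s

From the overshoot, ζ = −ln(OS)/√(π²+ln²(OS)) = 0.265.
From t_p = π/ω_d, ω_d = π/0.00448 = 701 rad/s, so ω_n = ω_d/√(1−ζ²) = 727 rad/s.
t_s ≈ 4/(ζω_n) = 4/(0.265·727) = 0.0207 s.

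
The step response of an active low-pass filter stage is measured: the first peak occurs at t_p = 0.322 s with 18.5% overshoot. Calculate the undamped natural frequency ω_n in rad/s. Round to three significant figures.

ω_n ≈ 11.1 rad/s

From the overshoot, ζ = −ln(OS)/√(π²+ln²(OS)) = 0.473.
t_p = π/ω_d ⇒ ω_d = 9.76 rad/s; then ω_n = ω_d/√(1−ζ²) = 11.1 rad/s.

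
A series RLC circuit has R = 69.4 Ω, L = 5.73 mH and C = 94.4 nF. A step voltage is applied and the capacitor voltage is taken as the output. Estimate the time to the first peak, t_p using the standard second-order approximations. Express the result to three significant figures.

For a series RLC circuit (capacitor voltage as output), ω_n = 1/√(LC) = 1/√(5.73 mH · 94.4 nF) = 43000 rad/s.
ζ = (R/2)·√(C/L) = (69.4/2)·√(94.4 nF/5.73 mH) = 0.141.
ω_d = 43000·√(1 − 0.141²) = 42600 rad/s. t_p = π/ω_d = 0.0000738 s.

t_p ≈ 0.0000738 s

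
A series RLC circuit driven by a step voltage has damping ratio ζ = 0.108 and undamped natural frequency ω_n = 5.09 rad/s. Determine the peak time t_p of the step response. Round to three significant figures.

t_p ≈ 0.621 s

The damped frequency is ω_d = ω_n√(1−ζ²) = 5.09·√(1−0.0117) = 5.06 rad/s.
Peak time t_p = π/ω_d = π/5.06 = 0.621 s.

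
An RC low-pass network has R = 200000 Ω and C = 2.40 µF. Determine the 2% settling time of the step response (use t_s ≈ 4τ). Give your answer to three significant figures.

t_s ≈ 1.92 s

τ = RC = 200000 × 2.40 µF = 0.480 s.
t_s ≈ 4τ = 1.92 s.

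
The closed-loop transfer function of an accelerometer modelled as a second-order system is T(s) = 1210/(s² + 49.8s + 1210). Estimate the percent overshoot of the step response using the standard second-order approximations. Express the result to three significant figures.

ω_n = √1210 = 34.8 rad/s; ζ = 49.8/(2·34.8) = 0.716.
Overshoot: exp(−π·0.716/√(1−0.716²)) = 0.0399, i.e. 3.99%.

%OS ≈ 3.99%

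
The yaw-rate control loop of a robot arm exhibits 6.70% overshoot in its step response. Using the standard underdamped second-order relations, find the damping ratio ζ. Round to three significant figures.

From %OS = 100·exp(−πζ/√(1−ζ²)), invert to get ζ = −ln(OS)/√(π² + ln²(OS)) with OS = 0.0670.
−ln 0.0670 = 2.703, so ζ = 2.703/√(π² + 7.307) = 0.652.

ζ ≈ 0.652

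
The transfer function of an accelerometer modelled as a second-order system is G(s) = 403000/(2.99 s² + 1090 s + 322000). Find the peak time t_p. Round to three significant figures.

Dividing through by 2.99: denominator becomes s² + 364.5 s + 107700.
So ω_n = √107700 = 328 rad/s and ζ = 364.5/(2·328) = 0.555.
ω_d = ω_n√(1−ζ²) = 273 rad/s. t_p = π/ω_d = 0.0115 s.

t_p ≈ 0.0115 s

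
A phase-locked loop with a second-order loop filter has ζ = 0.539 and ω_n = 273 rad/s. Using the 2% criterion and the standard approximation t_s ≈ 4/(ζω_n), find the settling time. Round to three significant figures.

t_s ≈ 0.0272 s

t_s ≈ 4/(ζω_n) = 4/(0.539 × 273) = 0.0272 s.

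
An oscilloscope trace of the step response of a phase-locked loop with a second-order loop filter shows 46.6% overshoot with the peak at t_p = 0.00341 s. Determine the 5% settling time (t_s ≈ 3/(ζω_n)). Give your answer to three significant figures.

From the overshoot, ζ = −ln(OS)/√(π²+ln²(OS)) = 0.236.
t_p = π/ω_d ⇒ ω_d = 921 rad/s; then ω_n = ω_d/√(1−ζ²) = 948 rad/s.
t_s ≈ 3/(ζω_n) = 3/(0.236·948) = 0.0134 s.

t_s ≈ 0.0134 s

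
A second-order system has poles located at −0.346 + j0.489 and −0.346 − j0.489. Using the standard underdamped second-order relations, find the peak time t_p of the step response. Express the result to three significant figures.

t_p ≈ 6.42 s

t_p = π/ω_d with ω_d = 0.489 (the imaginary part), so t_p = 6.42 s.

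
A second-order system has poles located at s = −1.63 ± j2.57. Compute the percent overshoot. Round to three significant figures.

With σ = 1.63, ω_d = 2.57: ω_n = √(σ²+ω_d²) = 3.04 rad/s, ζ = σ/ω_n = 0.536.
%OS = 100·exp(−πζ/√(1−ζ²)) = 13.6%.

%OS ≈ 13.6%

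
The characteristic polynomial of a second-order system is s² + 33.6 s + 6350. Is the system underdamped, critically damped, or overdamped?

a² − 4b = 33.6² − 4·6350 < 0 (complex roots); the system is underdamped.

underdamped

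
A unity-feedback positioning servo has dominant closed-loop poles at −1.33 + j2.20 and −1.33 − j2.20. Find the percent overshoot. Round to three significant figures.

|pole| = ω_n = √(1.33² + 2.20²) = 2.57 rad/s; ζ = cos θ = σ/ω_n = 0.517.
%OS = 100 e^{−πζ/√(1−ζ²)} with ζ = 0.517 gives 15.0%.

%OS ≈ 15.0%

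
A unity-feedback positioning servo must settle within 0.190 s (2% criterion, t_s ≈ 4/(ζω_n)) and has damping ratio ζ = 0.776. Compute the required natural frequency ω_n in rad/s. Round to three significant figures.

Rearranging t_s ≈ 4/(ζω_n) gives ω_n = 4/(ζ·t_s) = 4/(0.776 × 0.190) = 27.1 rad/s.

ω_n ≈ 27.1 rad/s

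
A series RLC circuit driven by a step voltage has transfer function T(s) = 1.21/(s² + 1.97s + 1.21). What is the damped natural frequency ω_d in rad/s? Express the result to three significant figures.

ω_n = √1.21 = 1.10 rad/s; ζ = 1.97/(2·1.10) = 0.895.
The damped frequency ω_d = ω_n√(1−ζ²) = 0.490 rad/s.

ω_d ≈ 0.490 rad/s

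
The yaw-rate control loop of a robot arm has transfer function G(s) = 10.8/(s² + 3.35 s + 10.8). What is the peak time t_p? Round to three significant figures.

t_p ≈ 1.11 s

ω_n = √10.8 = 3.29 rad/s; ζ = 3.35/(2·3.29) = 0.510.
ω_d = 3.29·√(1 − 0.510²) = 2.83 rad/s. Then t_p = π/ω_d = 1.11 s.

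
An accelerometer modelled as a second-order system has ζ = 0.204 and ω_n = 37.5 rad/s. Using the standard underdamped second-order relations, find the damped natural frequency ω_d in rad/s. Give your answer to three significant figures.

ω_d = ω_n√(1−ζ²) = 37.5·√0.958 = 36.7 rad/s.

ω_d ≈ 36.7 rad/s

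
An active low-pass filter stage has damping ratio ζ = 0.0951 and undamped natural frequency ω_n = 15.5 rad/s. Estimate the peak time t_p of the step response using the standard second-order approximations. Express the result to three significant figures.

The damped frequency is ω_d = ω_n√(1−ζ²) = 15.5·√(1−0.00904) = 15.4 rad/s.
Peak time t_p = π/ω_d = π/15.4 = 0.204 s.

t_p ≈ 0.204 s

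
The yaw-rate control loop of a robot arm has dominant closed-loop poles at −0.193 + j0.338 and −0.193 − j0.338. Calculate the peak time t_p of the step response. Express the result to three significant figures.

t_p = π/ω_d with ω_d = 0.338 (the imaginary part), so t_p = 9.29 s.

t_p ≈ 9.29 s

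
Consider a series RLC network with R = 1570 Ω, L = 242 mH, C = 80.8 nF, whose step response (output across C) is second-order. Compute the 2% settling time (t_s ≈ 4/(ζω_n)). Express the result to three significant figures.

For a series RLC circuit (capacitor voltage as output), ω_n = 1/√(LC) = 1/√(242 mH · 80.8 nF) = 7150 rad/s.
ζ = (R/2)·√(C/L) = (1570/2)·√(80.8 nF/242 mH) = 0.454.
t_s ≈ 4/(ζω_n) = 0.00123 s.

t_s ≈ 0.00123 s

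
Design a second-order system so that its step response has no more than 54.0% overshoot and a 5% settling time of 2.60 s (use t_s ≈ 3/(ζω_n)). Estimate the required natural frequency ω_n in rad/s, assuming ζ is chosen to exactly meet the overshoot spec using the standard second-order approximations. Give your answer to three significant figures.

ω_n ≈ 5.99 rad/s

ζ = −ln(OS)/√(π² + (ln OS)²). With OS = 0.540, ln OS = −0.6162 and ζ = 0.6162/3.201 = 0.192.
Then ω_n = 3/(ζ t_s) = 3/(0.192 × 2.60) = 5.99 rad/s.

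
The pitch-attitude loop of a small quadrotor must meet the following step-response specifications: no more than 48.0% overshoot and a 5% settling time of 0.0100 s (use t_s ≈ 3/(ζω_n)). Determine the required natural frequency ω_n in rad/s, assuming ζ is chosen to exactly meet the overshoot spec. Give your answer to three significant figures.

Inverting the overshoot relation: ζ = |ln 0.480|/√(π² + ln²0.480) = 0.228.
From t_s ≈ 3/(ζω_n): ω_n = 3/(ζ·t_s) = 3/(0.228·0.0100) = 1320 rad/s.

ω_n ≈ 1320 rad/s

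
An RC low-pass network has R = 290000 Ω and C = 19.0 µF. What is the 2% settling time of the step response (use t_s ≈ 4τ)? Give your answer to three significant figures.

t_s ≈ 22.0 s

τ = RC = 290000 × 19.0 µF = 5.51 s.
t_s ≈ 4τ = 22.0 s.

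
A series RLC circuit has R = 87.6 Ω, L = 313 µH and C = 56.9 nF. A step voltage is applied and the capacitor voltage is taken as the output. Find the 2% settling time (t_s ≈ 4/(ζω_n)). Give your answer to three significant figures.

t_s ≈ 0.0000286 s

For a series RLC circuit (capacitor voltage as output), ω_n = 1/√(LC) = 1/√(313 µH · 56.9 nF) = 237000 rad/s.
ζ = (R/2)·√(C/L) = (87.6/2)·√(56.9 nF/313 µH) = 0.591.
t_s ≈ 4/(ζω_n) = 0.0000286 s.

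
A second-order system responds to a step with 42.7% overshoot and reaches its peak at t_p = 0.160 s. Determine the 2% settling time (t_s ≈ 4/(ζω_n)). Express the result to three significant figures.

From the overshoot, ζ = −ln(OS)/√(π²+ln²(OS)) = 0.261.
t_p = π/ω_d ⇒ ω_d = 19.6 rad/s; then ω_n = ω_d/√(1−ζ²) = 20.3 rad/s.
t_s ≈ 4/(ζω_n) = 4/(0.261·20.3) = 0.752 s.

t_s ≈ 0.752 s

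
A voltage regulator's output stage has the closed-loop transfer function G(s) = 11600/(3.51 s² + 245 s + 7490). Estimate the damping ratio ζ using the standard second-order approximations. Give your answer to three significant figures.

ζ ≈ 0.756

Dividing through by 3.51: denominator becomes s² + 69.80 s + 2134.
So ω_n = √2134 = 46.2 rad/s and ζ = 69.80/(2·46.2) = 0.756.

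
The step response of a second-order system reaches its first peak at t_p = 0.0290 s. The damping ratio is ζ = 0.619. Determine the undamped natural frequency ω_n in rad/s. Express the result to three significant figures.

Peak time t_p = π/ω_d, so ω_d = π/t_p = π/0.0290 = 108 rad/s.
ω_n = ω_d/√(1−ζ²) = 108/√0.617 = 138 rad/s.

ω_n ≈ 138 rad/s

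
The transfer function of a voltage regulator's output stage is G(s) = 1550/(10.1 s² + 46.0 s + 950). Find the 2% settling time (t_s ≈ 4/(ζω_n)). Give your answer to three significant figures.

t_s ≈ 1.76 s

Dividing through by 10.1: denominator becomes s² + 4.554 s + 94.06.
So ω_n = √94.06 = 9.70 rad/s and ζ = 4.554/(2·9.70) = 0.235.
t_s ≈ 4/(ζω_n) = 1.76 s.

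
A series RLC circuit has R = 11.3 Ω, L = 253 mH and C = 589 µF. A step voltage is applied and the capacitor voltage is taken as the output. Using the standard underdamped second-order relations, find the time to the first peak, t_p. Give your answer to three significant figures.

t_p ≈ 0.0399 s

For a series RLC circuit (capacitor voltage as output), ω_n = 1/√(LC) = 1/√(253 mH · 589 µF) = 81.9 rad/s.
ζ = (R/2)·√(C/L) = (11.3/2)·√(589 µF/253 mH) = 0.273.
ω_d = ω_n√(1−ζ²) = 78.8 rad/s. t_p = π/ω_d = 0.0399 s.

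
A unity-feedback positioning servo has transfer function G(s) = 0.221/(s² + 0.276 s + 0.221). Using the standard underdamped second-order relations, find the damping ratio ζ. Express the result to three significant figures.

Matching coefficients with s² + 2ζω_n s + ω_n² gives ω_n² = 0.221 ⇒ ω_n = 0.470 rad/s, and ζ = 0.276/(2ω_n) = 0.294.

ζ ≈ 0.294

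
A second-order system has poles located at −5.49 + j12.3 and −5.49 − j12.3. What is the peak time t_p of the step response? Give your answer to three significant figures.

t_p ≈ 0.255 s

t_p = π/ω_d with ω_d = 12.3 (the imaginary part), so t_p = 0.255 s.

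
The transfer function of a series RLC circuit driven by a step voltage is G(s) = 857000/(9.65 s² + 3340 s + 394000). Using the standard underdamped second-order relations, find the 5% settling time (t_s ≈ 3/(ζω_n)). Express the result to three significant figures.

Dividing through by 9.65: denominator becomes s² + 346.1 s + 40830.
So ω_n = √40830 = 202 rad/s and ζ = 346.1/(2·202) = 0.856.
t_s ≈ 3/(ζω_n) = 0.0173 s.

t_s ≈ 0.0173 s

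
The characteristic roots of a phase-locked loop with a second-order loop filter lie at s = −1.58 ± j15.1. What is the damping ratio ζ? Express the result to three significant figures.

|pole| = ω_n = √(1.58² + 15.1²) = 15.2 rad/s; ζ = cos θ = σ/ω_n = 0.104.

ζ ≈ 0.104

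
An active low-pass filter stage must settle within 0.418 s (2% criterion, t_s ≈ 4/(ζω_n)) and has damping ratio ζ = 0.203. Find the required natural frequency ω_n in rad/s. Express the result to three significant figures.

ω_n ≈ 47.1 rad/s

Rearranging t_s ≈ 4/(ζω_n) gives ω_n = 4/(ζ·t_s) = 4/(0.203 × 0.418) = 47.1 rad/s.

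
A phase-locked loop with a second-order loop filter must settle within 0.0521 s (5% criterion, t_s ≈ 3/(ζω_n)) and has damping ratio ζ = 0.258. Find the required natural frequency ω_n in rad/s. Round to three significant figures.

Rearranging t_s ≈ 3/(ζω_n) gives ω_n = 3/(ζ·t_s) = 3/(0.258 × 0.0521) = 223 rad/s.

ω_n ≈ 223 rad/s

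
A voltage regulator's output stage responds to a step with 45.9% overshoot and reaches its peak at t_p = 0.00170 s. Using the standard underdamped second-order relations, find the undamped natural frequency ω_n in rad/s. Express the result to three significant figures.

ω_n ≈ 1900 rad/s

The overshoot fixes ζ = −ln(OS)/√(π²+ln²(OS)) = 0.241.
From t_p = π/ω_d, ω_d = π/0.00170 = 1850 rad/s, so ω_n = ω_d/√(1−ζ²) = 1900 rad/s.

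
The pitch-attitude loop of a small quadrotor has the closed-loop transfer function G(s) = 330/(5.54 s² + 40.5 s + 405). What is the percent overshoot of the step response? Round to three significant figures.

%OS ≈ 22.6%

Dividing through by 5.54: denominator becomes s² + 7.310 s + 73.10.
So ω_n = √73.10 = 8.55 rad/s and ζ = 7.310/(2·8.55) = 0.428.
Overshoot: exp(−π·0.428/√(1−0.428²)) = 0.226, i.e. 22.6%.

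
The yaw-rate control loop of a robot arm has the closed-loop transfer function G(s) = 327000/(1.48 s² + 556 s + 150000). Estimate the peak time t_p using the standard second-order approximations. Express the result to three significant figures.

Dividing through by 1.48: denominator becomes s² + 375.7 s + 101400.
So ω_n = √101400 = 318 rad/s and ζ = 375.7/(2·318) = 0.590.
ω_d = 318·√(1 − 0.590²) = 257 rad/s. t_p = π/ω_d = 0.0122 s.

t_p ≈ 0.0122 s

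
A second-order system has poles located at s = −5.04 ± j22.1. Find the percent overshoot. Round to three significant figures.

|pole| = ω_n = √(5.04² + 22.1²) = 22.7 rad/s; ζ = cos θ = σ/ω_n = 0.222.
%OS = 100·exp(−πζ/√(1−ζ²)) = 48.8%.

%OS ≈ 48.8%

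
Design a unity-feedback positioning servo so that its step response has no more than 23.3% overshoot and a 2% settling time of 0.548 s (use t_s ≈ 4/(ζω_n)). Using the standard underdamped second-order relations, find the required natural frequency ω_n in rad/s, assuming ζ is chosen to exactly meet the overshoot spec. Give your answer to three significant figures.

ω_n ≈ 17.4 rad/s

ζ = −ln(OS)/√(π² + (ln OS)²). With OS = 0.233, ln OS = −1.457 and ζ = 1.457/3.463 = 0.421.
From t_s ≈ 4/(ζω_n): ω_n = 4/(ζ·t_s) = 4/(0.421·0.548) = 17.4 rad/s.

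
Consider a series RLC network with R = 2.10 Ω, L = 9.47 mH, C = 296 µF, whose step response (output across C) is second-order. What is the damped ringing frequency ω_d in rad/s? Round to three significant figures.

For a series RLC circuit (capacitor voltage as output), ω_n = 1/√(LC) = 1/√(9.47 mH · 296 µF) = 597 rad/s.
ζ = (R/2)·√(C/L) = (2.10/2)·√(296 µF/9.47 mH) = 0.186.
ω_d = 597·√(1 − 0.186²) = 587 rad/s.

ω_d ≈ 587 rad/s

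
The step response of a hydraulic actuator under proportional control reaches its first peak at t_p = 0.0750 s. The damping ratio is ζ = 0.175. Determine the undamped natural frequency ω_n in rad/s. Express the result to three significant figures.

Peak time t_p = π/ω_d, so ω_d = π/t_p = π/0.0750 = 41.9 rad/s.
ω_n = ω_d/√(1−ζ²) = 41.9/√0.969 = 42.5 rad/s.

ω_n ≈ 42.5 rad/s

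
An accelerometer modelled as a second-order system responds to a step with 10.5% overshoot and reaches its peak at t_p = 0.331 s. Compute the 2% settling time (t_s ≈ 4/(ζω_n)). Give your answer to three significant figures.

t_s ≈ 0.587 s

From the overshoot, ζ = −ln(OS)/√(π²+ln²(OS)) = 0.583.
From t_p = π/ω_d, ω_d = π/0.331 = 9.49 rad/s, so ω_n = ω_d/√(1−ζ²) = 11.7 rad/s.
t_s ≈ 4/(ζω_n) = 4/(0.583·11.7) = 0.587 s.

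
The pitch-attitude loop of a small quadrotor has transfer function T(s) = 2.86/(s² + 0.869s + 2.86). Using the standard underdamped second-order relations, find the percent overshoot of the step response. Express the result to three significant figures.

%OS ≈ 43.4%

Comparing the denominator to s² + 2ζω_n s + ω_n²: ω_n = √2.86 = 1.69 rad/s, and 2ζω_n = 0.869 so ζ = 0.869/(2·1.69) = 0.257.
%OS = 100 e^{−πζ/√(1−ζ²)} with ζ = 0.257 gives 43.4%.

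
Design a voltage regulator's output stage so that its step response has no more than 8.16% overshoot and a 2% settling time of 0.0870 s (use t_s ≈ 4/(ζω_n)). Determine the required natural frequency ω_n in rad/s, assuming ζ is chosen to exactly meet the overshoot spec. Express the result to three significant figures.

ω_n ≈ 73.7 rad/s

From %OS = 100·exp(−πζ/√(1−ζ²)), invert to get ζ = −ln(OS)/√(π² + ln²(OS)) with OS = 0.0816.
−ln 0.0816 = 2.506, so ζ = 2.506/√(π² + 6.280) = 0.624.
Then ω_n = 4/(ζ t_s) = 4/(0.624 × 0.0870) = 73.7 rad/s.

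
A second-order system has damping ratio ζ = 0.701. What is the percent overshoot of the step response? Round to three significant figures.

For an underdamped second-order system, %OS = 100·exp(−πζ/√(1−ζ²)).
πζ/√(1−ζ²) = π·0.701/√(1−0.491) = 3.088, so %OS = 100·e^(−3.088) = 4.56%.

%OS ≈ 4.56%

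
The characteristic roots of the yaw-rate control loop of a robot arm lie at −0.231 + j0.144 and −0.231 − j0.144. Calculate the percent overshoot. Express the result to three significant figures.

%OS ≈ 0.648%

The poles are at −σ ± jω_d with σ = 0.231 and ω_d = 0.144, so ω_n = √(σ²+ω_d²) = 0.272 rad/s and ζ = σ/ω_n = 0.849.
%OS = 100 e^{−πζ/√(1−ζ²)} with ζ = 0.849 gives 0.648%.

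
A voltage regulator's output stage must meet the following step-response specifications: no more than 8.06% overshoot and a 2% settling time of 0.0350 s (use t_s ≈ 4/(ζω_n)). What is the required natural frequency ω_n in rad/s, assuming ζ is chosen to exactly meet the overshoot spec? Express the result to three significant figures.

ω_n ≈ 183 rad/s

Inverting the overshoot relation: ζ = |ln 0.0806|/√(π² + ln²0.0806) = 0.625.
From t_s ≈ 4/(ζω_n): ω_n = 4/(ζ·t_s) = 4/(0.625·0.0350) = 183 rad/s.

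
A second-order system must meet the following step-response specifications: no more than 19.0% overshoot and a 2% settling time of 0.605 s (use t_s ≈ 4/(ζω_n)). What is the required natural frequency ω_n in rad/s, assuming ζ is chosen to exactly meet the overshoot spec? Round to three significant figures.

ω_n ≈ 14.1 rad/s

Inverting the overshoot relation: ζ = |ln 0.190|/√(π² + ln²0.190) = 0.467.
From t_s ≈ 4/(ζω_n): ω_n = 4/(ζ·t_s) = 4/(0.467·0.605) = 14.1 rad/s.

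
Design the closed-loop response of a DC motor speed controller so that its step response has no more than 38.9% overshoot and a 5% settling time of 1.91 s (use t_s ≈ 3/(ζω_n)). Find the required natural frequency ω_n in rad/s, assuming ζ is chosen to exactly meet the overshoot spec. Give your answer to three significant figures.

From %OS = 100·exp(−πζ/√(1−ζ²)), invert to get ζ = −ln(OS)/√(π² + ln²(OS)) with OS = 0.389.
−ln 0.389 = 0.9442, so ζ = 0.9442/√(π² + 0.8915) = 0.288.
From t_s ≈ 3/(ζω_n): ω_n = 3/(ζ·t_s) = 3/(0.288·1.91) = 5.46 rad/s.

ω_n ≈ 5.46 rad/s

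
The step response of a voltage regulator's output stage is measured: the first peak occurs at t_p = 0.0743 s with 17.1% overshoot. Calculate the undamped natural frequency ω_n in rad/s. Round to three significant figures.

ω_n ≈ 48.5 rad/s

From the overshoot, ζ = −ln(OS)/√(π²+ln²(OS)) = 0.490.
t_p = π/ω_d ⇒ ω_d = 42.3 rad/s; then ω_n = ω_d/√(1−ζ²) = 48.5 rad/s.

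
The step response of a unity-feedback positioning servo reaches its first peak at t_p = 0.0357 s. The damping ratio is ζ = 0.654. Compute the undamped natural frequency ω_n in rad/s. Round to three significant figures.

Peak time t_p = π/ω_d, so ω_d = π/t_p = π/0.0357 = 88.0 rad/s.
ω_n = ω_d/√(1−ζ²) = 88.0/√0.572 = 116 rad/s.

ω_n ≈ 116 rad/s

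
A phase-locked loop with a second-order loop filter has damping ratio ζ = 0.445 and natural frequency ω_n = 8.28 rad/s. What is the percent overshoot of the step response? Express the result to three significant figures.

%OS ≈ 21.0%

For an underdamped second-order system, %OS = 100·exp(−πζ/√(1−ζ²)).
πζ/√(1−ζ²) = π·0.445/√(1−0.198) = 1.561, so %OS = 100·e^(−1.561) = 21.0%.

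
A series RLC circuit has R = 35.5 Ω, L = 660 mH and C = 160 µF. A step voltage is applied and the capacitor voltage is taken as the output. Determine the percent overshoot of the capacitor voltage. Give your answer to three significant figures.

%OS ≈ 40.5%

For a series RLC circuit (capacitor voltage as output), ω_n = 1/√(LC) = 1/√(660 mH · 160 µF) = 97.3 rad/s.
ζ = (R/2)·√(C/L) = (35.5/2)·√(160 µF/660 mH) = 0.276.
%OS = 100·exp(−πζ/√(1−ζ²)) = 40.5%.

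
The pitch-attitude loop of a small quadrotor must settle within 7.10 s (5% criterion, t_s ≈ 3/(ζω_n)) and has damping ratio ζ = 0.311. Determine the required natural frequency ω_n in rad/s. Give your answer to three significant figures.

ω_n ≈ 1.36 rad/s

Rearranging t_s ≈ 3/(ζω_n) gives ω_n = 3/(ζ·t_s) = 3/(0.311 × 7.10) = 1.36 rad/s.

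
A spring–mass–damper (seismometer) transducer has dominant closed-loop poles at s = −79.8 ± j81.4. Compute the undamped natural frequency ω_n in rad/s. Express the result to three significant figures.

With σ = 79.8, ω_d = 81.4: ω_n = √(σ²+ω_d²) = 114 rad/s, ζ = σ/ω_n = 0.700.

ω_n ≈ 114 rad/s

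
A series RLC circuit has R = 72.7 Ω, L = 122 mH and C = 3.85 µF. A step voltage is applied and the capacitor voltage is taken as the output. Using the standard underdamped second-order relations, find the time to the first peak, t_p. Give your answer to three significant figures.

t_p ≈ 0.00220 s

For a series RLC circuit (capacitor voltage as output), ω_n = 1/√(LC) = 1/√(122 mH · 3.85 µF) = 1460 rad/s.
ζ = (R/2)·√(C/L) = (72.7/2)·√(3.85 µF/122 mH) = 0.204.
ω_d = ω_n√(1−ζ²) = 1430 rad/s. t_p = π/ω_d = 0.00220 s.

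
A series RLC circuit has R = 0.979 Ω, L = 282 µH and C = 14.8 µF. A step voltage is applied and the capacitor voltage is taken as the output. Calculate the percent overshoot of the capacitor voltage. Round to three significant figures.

For a series RLC circuit (capacitor voltage as output), ω_n = 1/√(LC) = 1/√(282 µH · 14.8 µF) = 15500 rad/s.
ζ = (R/2)·√(C/L) = (0.979/2)·√(14.8 µF/282 µH) = 0.112.
%OS = 100 e^{−πζ/√(1−ζ²)} with ζ = 0.112 gives 70.2%.

%OS ≈ 70.2%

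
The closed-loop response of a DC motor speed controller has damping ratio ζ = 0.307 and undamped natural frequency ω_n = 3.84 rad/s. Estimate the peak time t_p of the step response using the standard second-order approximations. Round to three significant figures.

The damped frequency is ω_d = ω_n√(1−ζ²) = 3.84·√(1−0.0942) = 3.65 rad/s.
Peak time t_p = π/ω_d = π/3.65 = 0.860 s.

t_p ≈ 0.860 s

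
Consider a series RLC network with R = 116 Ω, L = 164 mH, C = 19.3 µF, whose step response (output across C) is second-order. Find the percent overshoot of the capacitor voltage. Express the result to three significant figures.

For a series RLC circuit (capacitor voltage as output), ω_n = 1/√(LC) = 1/√(164 mH · 19.3 µF) = 562 rad/s.
ζ = (R/2)·√(C/L) = (116/2)·√(19.3 µF/164 mH) = 0.629.
Overshoot: exp(−π·0.629/√(1−0.629²)) = 0.0786, i.e. 7.86%.

%OS ≈ 7.86%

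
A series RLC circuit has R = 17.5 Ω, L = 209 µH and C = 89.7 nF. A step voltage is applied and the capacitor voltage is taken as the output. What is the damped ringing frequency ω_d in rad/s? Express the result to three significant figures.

ω_d ≈ 227000 rad/s

For a series RLC circuit (capacitor voltage as output), ω_n = 1/√(LC) = 1/√(209 µH · 89.7 nF) = 231000 rad/s.
ζ = (R/2)·√(C/L) = (17.5/2)·√(89.7 nF/209 µH) = 0.181.
ω_d = 231000·√(1 − 0.181²) = 227000 rad/s.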